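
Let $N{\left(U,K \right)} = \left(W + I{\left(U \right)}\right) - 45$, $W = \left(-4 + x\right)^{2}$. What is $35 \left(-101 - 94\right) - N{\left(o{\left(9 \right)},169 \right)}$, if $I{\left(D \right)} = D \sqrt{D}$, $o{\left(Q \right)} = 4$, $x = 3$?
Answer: $-6789$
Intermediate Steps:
$I{\left(D \right)} = D^{\frac{3}{2}}$
$W = 1$ ($W = \left(-4 + 3\right)^{2} = \left(-1\right)^{2} = 1$)
$N{\left(U,K \right)} = -44 + U^{\frac{3}{2}}$ ($N{\left(U,K \right)} = \left(1 + U^{\frac{3}{2}}\right) - 45 = -44 + U^{\frac{3}{2}}$)
$35 \left(-101 - 94\right) - N{\left(o{\left(9 \right)},169 \right)} = 35 \left(-101 - 94\right) - \left(-44 + 4^{\frac{3}{2}}\right) = 35 \left(-195\right) - \left(-44 + 8\right) = -6825 - -36 = -6825 + 36 = -6789$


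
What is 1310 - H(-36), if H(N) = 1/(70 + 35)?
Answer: 137549/105 ≈ 1310.0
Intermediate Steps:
H(N) = 1/105
1310 - H(-36) = 1310 - 1*1/105 = 1310 - 1/105 = 137549/105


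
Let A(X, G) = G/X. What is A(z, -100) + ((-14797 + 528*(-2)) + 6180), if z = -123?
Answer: -1189679/123 ≈ -9672.2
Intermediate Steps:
A(z, -100) + ((-14797 + 528*(-2)) + 6180) = -100/(-123) + ((-14797 + 528*(-2)) + 6180) = -100*(-1/123) + ((-14797 - 1056) + 6180) = 100/123 + (-15853 + 6180) = 100/123 - 9673 = -1189679/123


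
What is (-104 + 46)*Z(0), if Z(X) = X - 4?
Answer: 232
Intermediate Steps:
Z(X) = -4 + X
(-104 + 46)*Z(0) = (-104 + 46)*(-4 + 0) = -58*(-4) = 232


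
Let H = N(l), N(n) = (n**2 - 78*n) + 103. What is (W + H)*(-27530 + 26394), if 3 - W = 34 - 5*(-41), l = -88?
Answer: -16443600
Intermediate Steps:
W = -236 (W = 3 - (34 - 5*(-41)) = 3 - (34 + 205) = 3 - 1*239 = 3 - 239 = -236)
N(n) = 103 + n**2 - 78*n
H = 14711 (H = 103 + (-88)**2 - 78*(-88) = 103 + 7744 + 6864 = 14711)
(W + H)*(-27530 + 26394) = (-236 + 14711)*(-27530 + 26394) = 14475*(-1136) = -16443600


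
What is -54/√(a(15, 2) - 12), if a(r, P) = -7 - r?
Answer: 27*I*√34/17 ≈ 9.2609*I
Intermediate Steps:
-54/√(a(15, 2) - 12) = -54/√((-7 - 1*15) - 12) = -54/√((-7 - 15) - 12) = -54/√(-22 - 12) = -54*(-I*√34/34) = -(-27)*I*√34/17 = 27*I*√34/17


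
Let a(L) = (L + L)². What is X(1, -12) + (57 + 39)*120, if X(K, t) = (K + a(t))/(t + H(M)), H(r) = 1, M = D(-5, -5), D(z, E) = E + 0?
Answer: 126143/11 ≈ 11468.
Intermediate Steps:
D(z, E) = E
M = -5
a(L) = 4*L² (a(L) = (2*L)² = 4*L²)
X(K, t) = (K + 4*t²)/(1 + t) (X(K, t) = (K + 4*t²)/(t + 1) = (K + 4*t²)/(1 + t))
X(1, -12) + (57 + 39)*120 = (1 + 4*(-12)²)/(1 - 12) + (57 + 39)*120 = (1 + 4*144)/(-11) + 96*120 = -(1 + 576)/11 + 11520 = -1/11*577 + 11520 = -577/11 + 11520 = 126143/11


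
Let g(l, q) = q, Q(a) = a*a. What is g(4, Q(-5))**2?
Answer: 625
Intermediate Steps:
Q(a) = a**2
g(4, Q(-5))**2 = ((-5)**2)**2 = 25**2 = 625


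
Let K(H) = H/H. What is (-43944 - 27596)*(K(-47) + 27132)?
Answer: -1941094820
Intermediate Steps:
K(H) = 1
(-43944 - 27596)*(K(-47) + 27132) = (-43944 - 27596)*(1 + 27132) = -71540*27133 = -1941094820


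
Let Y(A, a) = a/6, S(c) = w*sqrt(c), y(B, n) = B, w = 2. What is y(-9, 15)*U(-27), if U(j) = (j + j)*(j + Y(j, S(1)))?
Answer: -12960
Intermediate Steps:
S(c) = 2*sqrt(c)
Y(A, a) = a/6 (Y(A, a) = a*(1/6) = a/6)
U(j) = 2*j*(1/3 + j) (U(j) = (j + j)*(j + (2*sqrt(1))/6) = (2*j)*(j + (2*1)/6) = (2*j)*(j + (1/6)*2) = (2*j)*(j + 1/3) = (2*j)*(1/3 + j) = 2*j*(1/3 + j))
y(-9, 15)*U(-27) = -6*(-27)*(1 + 3*(-27)) = -6*(-27)*(1 - 81) = -6*(-27)*(-80) = -9*1440 = -12960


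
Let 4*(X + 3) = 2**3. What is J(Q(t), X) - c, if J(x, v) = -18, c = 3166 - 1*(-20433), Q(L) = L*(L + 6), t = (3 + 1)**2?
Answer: -23617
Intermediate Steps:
t = 16 (t = 4**2 = 16)
X = -1 (X = -3 + (1/4)*2**3 = -3 + (1/4)*8 = -3 + 2 = -1)
Q(L) = L*(6 + L)
c = 23599 (c = 3166 + 20433 = 23599)
J(Q(t), X) - c = -18 - 1*23599 = -18 - 23599 = -23617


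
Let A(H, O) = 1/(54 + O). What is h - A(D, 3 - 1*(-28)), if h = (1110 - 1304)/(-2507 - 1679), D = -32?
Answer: 6152/177905 ≈ 0.034580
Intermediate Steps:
h = 97/2093 (h = -194/(-4186) = -194*(-1/4186) = 97/2093 ≈ 0.046345)
h - A(D, 3 - 1*(-28)) = 97/2093 - 1/(54 + (3 - 1*(-28))) = 97/2093 - 1/(54 + (3 + 28)) = 97/2093 - 1/(54 + 31) = 97/2093 - 1/85 = 6152/177905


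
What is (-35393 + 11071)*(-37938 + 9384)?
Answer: 694490388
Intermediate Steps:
(-35393 + 11071)*(-37938 + 9384) = -24322*(-28554) = 694490388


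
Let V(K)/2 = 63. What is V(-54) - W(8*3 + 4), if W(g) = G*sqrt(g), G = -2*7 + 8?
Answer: 126 + 12*sqrt(7) ≈ 157.75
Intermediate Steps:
G = -6 (G = -14 + 8 = -6)
W(g) = -6*sqrt(g)
V(K) = 126 (V(K) = 2*63 = 126)
V(-54) - W(8*3 + 4) = 126 - (-6)*sqrt(8*3 + 4) = 126 - (-6)*sqrt(24 + 4) = 126 - (-6)*sqrt(28) = 126 - (-6)*2*sqrt(7) = 126 - (-12)*sqrt(7) = 126 + 12*sqrt(7)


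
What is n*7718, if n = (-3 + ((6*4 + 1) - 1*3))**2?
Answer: 2786198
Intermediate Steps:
n = 361 (n = (-3 + ((24 + 1) - 3))**2 = (-3 + (25 - 3))**2 = (-3 + 22)**2 = 19**2 = 361)
n*7718 = 361*7718 = 2786198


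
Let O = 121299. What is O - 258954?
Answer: -137655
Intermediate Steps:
O - 258954 = 121299 - 258954 = -137655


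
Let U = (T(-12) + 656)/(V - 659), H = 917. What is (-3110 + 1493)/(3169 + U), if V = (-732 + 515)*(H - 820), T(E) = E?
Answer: -8775459/17198002 ≈ -0.51026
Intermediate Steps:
V = -21049 (V = (-732 + 515)*(917 - 820) = -217*97 = -21049)
U = -161/5427 (U = (-12 + 656)/(-21049 - 659) = 644/(-21708) = 644*(-1/21708) = -161/5427 ≈ -0.029666)
(-3110 + 1493)/(3169 + U) = (-3110 + 1493)/(3169 - 161/5427) = -1617/17198002/5427 = -1617*5427/17198002 = -8775459/17198002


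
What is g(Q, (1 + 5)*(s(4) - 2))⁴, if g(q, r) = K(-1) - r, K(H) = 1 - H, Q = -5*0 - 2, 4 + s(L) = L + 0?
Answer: 38416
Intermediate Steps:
s(L) = -4 + L (s(L) = -4 + (L + 0) = -4 + L)
Q = -2 (Q = 0 - 2 = -2)
g(q, r) = 2 - r (g(q, r) = (1 - 1*(-1)) - r = (1 + 1) - r = 2 - r)
g(Q, (1 + 5)*(s(4) - 2))⁴ = (2 - (1 + 5)*((-4 + 4) - 2))⁴ = (2 - 6*(0 - 2))⁴ = (2 - 6*(-2))⁴ = (2 - 1*(-12))⁴ = (2 + 12)⁴ = 14⁴ = 38416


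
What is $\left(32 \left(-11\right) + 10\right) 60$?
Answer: $-20520$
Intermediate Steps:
$\left(32 \left(-11\right) + 10\right) 60 = \left(-352 + 10\right) 60 = \left(-342\right) 60 = -20520$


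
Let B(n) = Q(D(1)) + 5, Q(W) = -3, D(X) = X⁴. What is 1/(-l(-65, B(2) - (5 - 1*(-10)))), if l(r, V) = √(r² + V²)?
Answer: -√26/338 ≈ -0.015086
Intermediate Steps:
B(n) = 2 (B(n) = -3 + 5 = 2)
l(r, V) = √(V² + r²)
1/(-l(-65, B(2) - (5 - 1*(-10)))) = 1/(-√((2 - (5 - 1*(-10)))² + (-65)²)) = 1/(-√((2 - (5 + 10))² + 4225)) = 1/(-√((2 - 1*15)² + 4225)) = 1/(-√((2 - 15)² + 4225)) = 1/(-√((-13)² + 4225)) = 1/(-√(169 + 4225)) = 1/(-√4394) = 1/(-13*√26) = -√26/338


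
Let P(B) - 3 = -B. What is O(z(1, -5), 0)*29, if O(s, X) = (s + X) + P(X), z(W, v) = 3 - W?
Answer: 145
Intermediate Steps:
P(B) = 3 - B
O(s, X) = 3 + s (O(s, X) = (s + X) + (3 - X) = (X + s) + (3 - X) = 3 + s)
O(z(1, -5), 0)*29 = (3 + (3 - 1*1))*29 = (3 + (3 - 1))*29 = (3 + 2)*29 = 5*29 = 145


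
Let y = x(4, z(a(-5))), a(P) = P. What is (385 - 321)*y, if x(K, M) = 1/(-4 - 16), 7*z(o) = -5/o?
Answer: -16/5 ≈ -3.2000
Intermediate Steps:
z(o) = -5/(7*o) (z(o) = (-5/o)/7 = -5/(7*o))
x(K, M) = -1/20 (x(K, M) = 1/(-20) = -1/20)
y = -1/20 ≈ -0.050000
(385 - 321)*y = (385 - 321)*(-1/20) = 64*(-1/20) = -16/5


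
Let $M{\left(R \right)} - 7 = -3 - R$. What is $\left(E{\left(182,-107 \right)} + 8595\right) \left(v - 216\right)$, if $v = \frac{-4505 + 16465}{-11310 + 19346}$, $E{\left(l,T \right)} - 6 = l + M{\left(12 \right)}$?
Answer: $- \frac{3781621350}{2009} \approx -1.8823 \cdot 10^{6}$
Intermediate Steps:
$M{\left(R \right)} = 4 - R$ ($M{\left(R \right)} = 7 - \left(3 + R\right) = 4 - R$)
$E{\left(l,T \right)} = -2 + l$ ($E{\left(l,T \right)} = 6 + \left(l + \left(4 - 12\right)\right) = 6 + \left(l - 8\right) = 6 + \left(-8 + l\right) = -2 + l$)
$v = \frac{2990}{2009}$ ($v = \frac{11960}{8036} = 11960 \cdot \frac{1}{8036} = \frac{2990}{2009} \approx 1.4883$)
$\left(E{\left(182,-107 \right)} + 8595\right) \left(v - 216\right) = \left(\left(-2 + 182\right) + 8595\right) \left(\frac{2990}{2009} - 216\right) = \left(180 + 8595\right) \left(- \frac{430954}{2009}\right) = 8775 \left(- \frac{430954}{2009}\right) = - \frac{3781621350}{2009}$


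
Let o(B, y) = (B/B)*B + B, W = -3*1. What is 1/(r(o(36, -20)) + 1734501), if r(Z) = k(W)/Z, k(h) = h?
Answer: 24/41628023 ≈ 5.7654e-7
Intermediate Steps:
W = -3
o(B, y) = 2*B (o(B, y) = 1*B + B = B + B = 2*B)
r(Z) = -3/Z
1/(r(o(36, -20)) + 1734501) = 1/(-3/(2*36) + 1734501) = 1/(-3/72 + 1734501) = 1/(-3*1/72 + 1734501) = 1/(-1/24 + 1734501) = 1/(41628023/24) = 24/41628023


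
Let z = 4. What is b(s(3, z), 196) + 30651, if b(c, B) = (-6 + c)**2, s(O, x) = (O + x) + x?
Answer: 30676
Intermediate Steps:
s(O, x) = O + 2*x
b(s(3, z), 196) + 30651 = (-6 + (3 + 2*4))**2 + 30651 = (-6 + (3 + 8))**2 + 30651 = (-6 + 11)**2 + 30651 = 5**2 + 30651 = 25 + 30651 = 30676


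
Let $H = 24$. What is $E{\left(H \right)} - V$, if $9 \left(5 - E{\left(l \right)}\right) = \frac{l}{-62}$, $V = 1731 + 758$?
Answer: $- \frac{231008}{93} \approx -2484.0$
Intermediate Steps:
$V = 2489$
$E{\left(l \right)} = 5 + \frac{l}{558}$ ($E{\left(l \right)} = 5 - \frac{l \frac{1}{-62}}{9} = 5 - \frac{l \left(- \frac{1}{62}\right)}{9} = 5 - \frac{\left(- \frac{1}{62}\right) l}{9} = 5 + \frac{l}{558}$)
$E{\left(H \right)} - V = \left(5 + \frac{1}{558} \cdot 24\right) - 2489 = \left(5 + \frac{4}{93}\right) - 2489 = \frac{469}{93} - 2489 = - \frac{231008}{93}$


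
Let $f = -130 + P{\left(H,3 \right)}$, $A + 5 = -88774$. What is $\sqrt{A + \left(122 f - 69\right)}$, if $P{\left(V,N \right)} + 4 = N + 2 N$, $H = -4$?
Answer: $i \sqrt{104098} \approx 322.64 i$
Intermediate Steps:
$A = -88779$ ($A = -5 - 88774 = -88779$)
$P{\left(V,N \right)} = -4 + 3 N$ ($P{\left(V,N \right)} = -4 + \left(N + 2 N\right) = -4 + 3 N$)
$f = -125$ ($f = -130 + \left(-4 + 3 \cdot 3\right) = -130 + \left(-4 + 9\right) = -130 + 5 = -125$)
$\sqrt{A + \left(122 f - 69\right)} = \sqrt{-88779 + \left(122 \left(-125\right) - 69\right)} = \sqrt{-88779 - 15319} = \sqrt{-104098} = i \sqrt{104098}$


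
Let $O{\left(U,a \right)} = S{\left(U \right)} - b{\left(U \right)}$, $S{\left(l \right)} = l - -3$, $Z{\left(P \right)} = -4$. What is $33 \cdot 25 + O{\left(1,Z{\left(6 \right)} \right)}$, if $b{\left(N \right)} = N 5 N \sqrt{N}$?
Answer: $824$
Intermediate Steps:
$b{\left(N \right)} = 5 N^{\frac{5}{2}}$ ($b{\left(N \right)} = 5 N N \sqrt{N} = 5 N^{2} \sqrt{N} = 5 N^{\frac{5}{2}}$)
$S{\left(l \right)} = 3 + l$ ($S{\left(l \right)} = l + 3 = 3 + l$)
$O{\left(U,a \right)} = 3 + U - 5 U^{\frac{5}{2}}$ ($O{\left(U,a \right)} = \left(3 + U\right) - 5 U^{\frac{5}{2}} = 3 + U - 5 U^{\frac{5}{2}}$)
$33 \cdot 25 + O{\left(1,Z{\left(6 \right)} \right)} = 33 \cdot 25 + \left(3 + 1 - 5 \cdot 1^{\frac{5}{2}}\right) = 825 + \left(3 + 1 - 5\right) = 825 - 1 = 824$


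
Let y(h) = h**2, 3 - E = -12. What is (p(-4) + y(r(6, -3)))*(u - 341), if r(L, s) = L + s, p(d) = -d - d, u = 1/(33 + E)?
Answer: -278239/48 ≈ -5796.6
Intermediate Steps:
E = 15 (E = 3 - 1*(-12) = 3 + 12 = 15)
u = 1/48 (u = 1/(33 + 15) = 1/48 ≈ 0.020833)
p(d) = -2*d
(p(-4) + y(r(6, -3)))*(u - 341) = (-2*(-4) + (6 - 3)**2)*(1/48 - 341) = (8 + 3**2)*(-16367/48) = (8 + 9)*(-16367/48) = 17*(-16367/48) = -278239/48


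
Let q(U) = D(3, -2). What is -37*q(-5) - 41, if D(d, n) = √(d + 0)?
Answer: -41 - 37*√3 ≈ -105.09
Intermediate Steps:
D(d, n) = √d
q(U) = √3
-37*q(-5) - 41 = -37*√3 - 41 = -41 - 37*√3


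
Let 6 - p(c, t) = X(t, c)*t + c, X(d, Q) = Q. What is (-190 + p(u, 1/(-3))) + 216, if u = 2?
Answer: 92/3 ≈ 30.667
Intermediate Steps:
p(c, t) = 6 - c - c*t (p(c, t) = 6 - (c*t + c) = 6 - (c + c*t) = 6 + (-c - c*t) = 6 - c - c*t)
(-190 + p(u, 1/(-3))) + 216 = (-190 + (6 - 1*2 - 1*2/(-3))) + 216 = (-190 + (6 - 2 - 1*2*(-⅓))) + 216 = (-190 + (6 - 2 + ⅔)) + 216 = (-190 + 14/3) + 216 = -556/3 + 216 = 92/3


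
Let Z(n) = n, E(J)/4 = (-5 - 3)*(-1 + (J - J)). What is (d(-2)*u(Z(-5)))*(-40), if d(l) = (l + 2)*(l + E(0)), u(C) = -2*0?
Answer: 0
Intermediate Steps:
E(J) = 32 (E(J) = 4*((-5 - 3)*(-1 + (J - J))) = 4*(-8*(-1 + 0)) = 4*(-8*(-1)) = 4*8 = 32)
u(C) = 0
d(l) = (2 + l)*(32 + l) (d(l) = (l + 2)*(l + 32) = (2 + l)*(32 + l))
(d(-2)*u(Z(-5)))*(-40) = ((64 + (-2)² + 34*(-2))*0)*(-40) = ((64 + 4 - 68)*0)*(-40) = (0*0)*(-40) = 0*(-40) = 0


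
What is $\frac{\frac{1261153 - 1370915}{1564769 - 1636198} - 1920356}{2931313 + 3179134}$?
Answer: $- \frac{137168998962}{436463118763} \approx -0.31427$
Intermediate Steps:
$\frac{\frac{1261153 - 1370915}{1564769 - 1636198} - 1920356}{2931313 + 3179134} = \frac{- \frac{109762}{-71429} - 1920356}{6110447} = \left(\left(-109762\right) \left(- \frac{1}{71429}\right) - 1920356\right) \frac{1}{6110447} = \left(\frac{109762}{71429} - 1920356\right) \frac{1}{6110447} = \left(- \frac{137168998962}{71429}\right) \frac{1}{6110447} = - \frac{137168998962}{436463118763}$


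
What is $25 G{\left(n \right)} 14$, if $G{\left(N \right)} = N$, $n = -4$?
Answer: $-1400$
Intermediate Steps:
$25 G{\left(n \right)} 14 = 25 \left(-4\right) 14 = \left(-100\right) 14 = -1400$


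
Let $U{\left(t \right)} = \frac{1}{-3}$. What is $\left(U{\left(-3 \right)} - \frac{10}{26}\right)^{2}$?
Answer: $\frac{784}{1521} \approx 0.51545$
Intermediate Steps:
$U{\left(t \right)} = - \frac{1}{3}$
$\left(U{\left(-3 \right)} - \frac{10}{26}\right)^{2} = \left(- \frac{1}{3} - \frac{10}{26}\right)^{2} = \left(- \frac{1}{3} - \frac{5}{13}\right)^{2} = \left(- \frac{28}{39}\right)^{2} = \frac{784}{1521}$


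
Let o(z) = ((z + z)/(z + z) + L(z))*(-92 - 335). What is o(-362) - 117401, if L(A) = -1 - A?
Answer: -271975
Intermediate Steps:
o(z) = 427*z (o(z) = ((z + z)/(z + z) + (-1 - z))*(-92 - 335) = ((2*z)/((2*z)) + (-1 - z))*(-427) = ((2*z)*(1/(2*z)) + (-1 - z))*(-427) = (1 + (-1 - z))*(-427) = -z*(-427) = 427*z)
o(-362) - 117401 = 427*(-362) - 117401 = -154574 - 117401 = -271975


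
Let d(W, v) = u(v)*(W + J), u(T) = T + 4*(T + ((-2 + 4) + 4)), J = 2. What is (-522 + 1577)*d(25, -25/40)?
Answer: 4756995/8 ≈ 5.9462e+5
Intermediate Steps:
u(T) = 24 + 5*T (u(T) = T + 4*(T + (2 + 4)) = T + 4*(T + 6) = T + 4*(6 + T) = T + (24 + 4*T) = 24 + 5*T)
d(W, v) = (2 + W)*(24 + 5*v) (d(W, v) = (24 + 5*v)*(W + 2) = (24 + 5*v)*(2 + W) = (2 + W)*(24 + 5*v))
(-522 + 1577)*d(25, -25/40) = (-522 + 1577)*((2 + 25)*(24 + 5*(-25/40))) = 1055*(27*(24 + 5*(-25*1/40))) = 1055*(27*(24 + 5*(-5/8))) = 1055*(27*(24 - 25/8)) = 1055*(27*(167/8)) = 1055*(4509/8) = 4756995/8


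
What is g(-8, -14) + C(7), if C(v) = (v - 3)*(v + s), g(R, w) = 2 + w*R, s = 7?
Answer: 170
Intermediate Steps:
g(R, w) = 2 + R*w
C(v) = (-3 + v)*(7 + v) (C(v) = (v - 3)*(v + 7) = (-3 + v)*(7 + v))
g(-8, -14) + C(7) = (2 - 8*(-14)) + (-21 + 7² + 4*7) = (2 + 112) + (-21 + 49 + 28) = 114 + 56 = 170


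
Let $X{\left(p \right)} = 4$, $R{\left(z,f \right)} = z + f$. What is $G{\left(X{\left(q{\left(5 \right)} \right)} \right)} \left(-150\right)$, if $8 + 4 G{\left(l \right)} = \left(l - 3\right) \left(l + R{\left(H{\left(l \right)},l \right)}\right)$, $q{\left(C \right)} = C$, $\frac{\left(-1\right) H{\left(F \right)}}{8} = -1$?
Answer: $-300$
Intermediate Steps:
$H{\left(F \right)} = 8$ ($H{\left(F \right)} = \left(-8\right) \left(-1\right) = 8$)
$R{\left(z,f \right)} = f + z$
$G{\left(l \right)} = -2 + \frac{\left(-3 + l\right) \left(8 + 2 l\right)}{4}$ ($G{\left(l \right)} = -2 + \frac{\left(l - 3\right) \left(l + \left(l + 8\right)\right)}{4} = -2 + \frac{\left(-3 + l\right) \left(l + \left(8 + l\right)\right)}{4} = -2 + \frac{\left(-3 + l\right) \left(8 + 2 l\right)}{4}$)
$G{\left(X{\left(q{\left(5 \right)} \right)} \right)} \left(-150\right) = \left(-8 + \frac{1}{2} \cdot 4 + \frac{4^{2}}{2}\right) \left(-150\right) = \left(-8 + 2 + \frac{1}{2} \cdot 16\right) \left(-150\right) = \left(-8 + 2 + 8\right) \left(-150\right) = 2 \left(-150\right) = -300$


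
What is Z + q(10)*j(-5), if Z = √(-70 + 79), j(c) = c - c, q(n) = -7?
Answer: 3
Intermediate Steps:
j(c) = 0
Z = 3 (Z = √9 = 3)
Z + q(10)*j(-5) = 3 - 7*0 = 3 + 0 = 3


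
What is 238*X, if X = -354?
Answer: -84252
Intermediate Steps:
238*X = 238*(-354) = -84252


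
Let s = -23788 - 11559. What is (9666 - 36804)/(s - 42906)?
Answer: 27138/78253 ≈ 0.34680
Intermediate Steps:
s = -35347
(9666 - 36804)/(s - 42906) = (9666 - 36804)/(-35347 - 42906) = -27138/(-78253) = -27138*(-1/78253) = 27138/78253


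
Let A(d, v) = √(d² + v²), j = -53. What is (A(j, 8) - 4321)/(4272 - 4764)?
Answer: 4321/492 - 13*√17/492 ≈ 8.6736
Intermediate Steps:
(A(j, 8) - 4321)/(4272 - 4764) = (√((-53)² + 8²) - 4321)/(4272 - 4764) = (√(2809 + 64) - 4321)/(-492) = (√2873 - 4321)*(-1/492) = (13*√17 - 4321)*(-1/492) = (-4321 + 13*√17)*(-1/492) = 4321/492 - 13*√17/492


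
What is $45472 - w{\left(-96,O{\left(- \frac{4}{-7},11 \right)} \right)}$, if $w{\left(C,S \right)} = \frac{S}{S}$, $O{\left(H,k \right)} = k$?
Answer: $45471$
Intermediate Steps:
$w{\left(C,S \right)} = 1$
$45472 - w{\left(-96,O{\left(- \frac{4}{-7},11 \right)} \right)} = 45472 - 1 = 45471$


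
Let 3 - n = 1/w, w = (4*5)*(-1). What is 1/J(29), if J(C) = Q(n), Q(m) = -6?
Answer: -1/6 ≈ -0.16667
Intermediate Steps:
w = -20 (w = 20*(-1) = -20)
n = 61/20 (n = 3 - 1/(-20) = 3 - 1*(-1/20) = 3 + 1/20 = 61/20 ≈ 3.0500)
J(C) = -6
1/J(29) = 1/(-6) = -1/6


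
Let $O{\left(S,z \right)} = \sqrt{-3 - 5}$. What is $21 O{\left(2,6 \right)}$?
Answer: $42 i \sqrt{2} \approx 59.397 i$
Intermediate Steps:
$O{\left(S,z \right)} = 2 i \sqrt{2}$ ($O{\left(S,z \right)} = \sqrt{-8} = 2 i \sqrt{2}$)
$21 O{\left(2,6 \right)} = 21 \cdot 2 i \sqrt{2} = 42 i \sqrt{2}$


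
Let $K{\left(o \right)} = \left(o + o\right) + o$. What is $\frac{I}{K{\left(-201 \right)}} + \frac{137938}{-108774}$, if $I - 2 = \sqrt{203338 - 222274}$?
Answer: $- \frac{4633009}{3643929} - \frac{2 i \sqrt{526}}{201} \approx -1.2714 - 0.22821 i$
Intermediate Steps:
$I = 2 + 6 i \sqrt{526}$ ($I = 2 + \sqrt{203338 - 222274} = 2 + \sqrt{-18936} = 2 + 6 i \sqrt{526} \approx 2.0 + 137.61 i$)
$K{\left(o \right)} = 3 o$ ($K{\left(o \right)} = 2 o + o = 3 o$)
$\frac{I}{K{\left(-201 \right)}} + \frac{137938}{-108774} = \frac{2 + 6 i \sqrt{526}}{3 \left(-201\right)} + \frac{137938}{-108774} = \frac{2 + 6 i \sqrt{526}}{-603} + 137938 \left(- \frac{1}{108774}\right) = \left(2 + 6 i \sqrt{526}\right) \left(- \frac{1}{603}\right) - \frac{68969}{54387} = \left(- \frac{2}{603} - \frac{2 i \sqrt{526}}{201}\right) - \frac{68969}{54387} = - \frac{4633009}{3643929} - \frac{2 i \sqrt{526}}{201}$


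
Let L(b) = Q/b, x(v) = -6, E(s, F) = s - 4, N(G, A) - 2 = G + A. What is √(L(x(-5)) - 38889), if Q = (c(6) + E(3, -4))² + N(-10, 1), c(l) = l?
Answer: 2*I*√9723 ≈ 197.21*I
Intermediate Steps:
N(G, A) = 2 + A + G (N(G, A) = 2 + (G + A) = 2 + (A + G) = 2 + A + G)
E(s, F) = -4 + s
Q = 18 (Q = (6 + (-4 + 3))² + (2 + 1 - 10) = (6 - 1)² - 7 = 5² - 7 = 25 - 7 = 18)
L(b) = 18/b
√(L(x(-5)) - 38889) = √(18/(-6) - 38889) = √(18*(-⅙) - 38889) = √(-3 - 38889) = √(-38892) = 2*I*√9723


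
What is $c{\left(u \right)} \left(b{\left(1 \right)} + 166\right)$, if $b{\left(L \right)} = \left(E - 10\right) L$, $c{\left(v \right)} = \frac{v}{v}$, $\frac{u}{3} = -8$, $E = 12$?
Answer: $168$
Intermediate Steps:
$u = -24$ ($u = 3 \left(-8\right) = -24$)
$c{\left(v \right)} = 1$
$b{\left(L \right)} = 2 L$ ($b{\left(L \right)} = \left(12 - 10\right) L = 2 L$)
$c{\left(u \right)} \left(b{\left(1 \right)} + 166\right) = 1 \left(2 \cdot 1 + 166\right) = 1 \left(2 + 166\right) = 1 \cdot 168 = 168$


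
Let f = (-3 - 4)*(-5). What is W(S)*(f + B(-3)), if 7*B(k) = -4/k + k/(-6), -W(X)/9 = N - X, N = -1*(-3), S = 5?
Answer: 4443/7 ≈ 634.71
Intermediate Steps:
N = 3
W(X) = -27 + 9*X (W(X) = -9*(3 - X) = -27 + 9*X)
B(k) = -4/(7*k) - k/42 (B(k) = (-4/k + k/(-6))/7 = (-4/k + k*(-1/6))/7 = (-4/k - k/6)/7 = -4/(7*k) - k/42)
f = 35 (f = -7*(-5) = 35)
W(S)*(f + B(-3)) = (-27 + 9*5)*(35 + (1/42)*(-24 - 1*(-3)**2)/(-3)) = (-27 + 45)*(35 + (1/42)*(-1/3)*(-24 - 1*9)) = 18*(35 + (1/42)*(-1/3)*(-24 - 9)) = 18*(35 + (1/42)*(-1/3)*(-33)) = 18*(35 + 11/42) = 18*(1481/42) = 4443/7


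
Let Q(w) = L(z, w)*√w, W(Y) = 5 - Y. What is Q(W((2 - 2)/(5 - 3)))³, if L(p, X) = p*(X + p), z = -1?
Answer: -320*√5 ≈ -715.54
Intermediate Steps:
Q(w) = √w*(1 - w) (Q(w) = (-(w - 1))*√w = (-(-1 + w))*√w = (1 - w)*√w = √w*(1 - w))
Q(W((2 - 2)/(5 - 3)))³ = (√(5 - (2 - 2)/(5 - 3))*(1 - (5 - (2 - 2)/(5 - 3))))³ = (√(5 - 0/2)*(1 - (5 - 0/2)))³ = (√(5 - 1*0)*(1 - (5 - 1*0)))³ = (√(5 + 0)*(1 - (5 + 0)))³ = (√5*(1 - 1*5))³ = (√5*(1 - 5))³ = (√5*(-4))³ = (-4*√5)³ = -320*√5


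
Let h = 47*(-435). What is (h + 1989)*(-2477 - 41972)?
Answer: 820350744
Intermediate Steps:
h = -20445
(h + 1989)*(-2477 - 41972) = (-20445 + 1989)*(-2477 - 41972) = -18456*(-44449) = 820350744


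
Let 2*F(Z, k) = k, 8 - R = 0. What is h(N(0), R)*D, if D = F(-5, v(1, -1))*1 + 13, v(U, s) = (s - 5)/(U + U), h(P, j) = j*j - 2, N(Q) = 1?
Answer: 713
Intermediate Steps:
R = 8 (R = 8 - 1*0 = 8 + 0 = 8)
h(P, j) = -2 + j² (h(P, j) = j² - 2 = -2 + j²)
v(U, s) = (-5 + s)/(2*U) (v(U, s) = (-5 + s)/((2*U)) = (-5 + s)*(1/(2*U)) = (-5 + s)/(2*U))
F(Z, k) = k/2
D = 23/2 (D = (((½)*(-5 - 1)/1)/2)*1 + 13 = (((½)*1*(-6))/2)*1 + 13 = ((½)*(-3))*1 + 13 = -3/2*1 + 13 = -3/2 + 13 = 23/2 ≈ 11.500)
h(N(0), R)*D = (-2 + 8²)*(23/2) = (-2 + 64)*(23/2) = 62*(23/2) = 713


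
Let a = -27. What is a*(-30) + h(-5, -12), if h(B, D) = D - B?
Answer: 803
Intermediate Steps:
a*(-30) + h(-5, -12) = -27*(-30) + (-12 - 1*(-5)) = 810 + (-12 + 5) = 810 - 7 = 803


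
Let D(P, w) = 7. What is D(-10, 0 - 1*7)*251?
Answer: 1757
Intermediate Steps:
D(-10, 0 - 1*7)*251 = 7*251 = 1757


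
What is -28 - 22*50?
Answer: -1128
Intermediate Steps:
-28 - 22*50 = -28 - 1100 = -1128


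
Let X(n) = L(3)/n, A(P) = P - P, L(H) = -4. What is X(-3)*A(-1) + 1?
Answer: 1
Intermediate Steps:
A(P) = 0
X(n) = -4/n
X(-3)*A(-1) + 1 = -4/(-3)*0 + 1 = -4*(-1/3)*0 + 1 = (4/3)*0 + 1 = 0 + 1 = 1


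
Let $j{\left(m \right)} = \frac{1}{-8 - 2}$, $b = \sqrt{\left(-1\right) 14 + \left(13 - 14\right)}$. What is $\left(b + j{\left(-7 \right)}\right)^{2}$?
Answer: $\frac{\left(1 - 10 i \sqrt{15}\right)^{2}}{100} \approx -14.99 - 0.7746 i$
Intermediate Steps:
$b = i \sqrt{15}$ ($b = \sqrt{-14 - 1} = \sqrt{-15} = i \sqrt{15} \approx 3.873 i$)
$j{\left(m \right)} = - \frac{1}{10}$ ($j{\left(m \right)} = \frac{1}{-10} = - \frac{1}{10}$)
$\left(b + j{\left(-7 \right)}\right)^{2} = \left(i \sqrt{15} - \frac{1}{10}\right)^{2} = \left(- \frac{1}{10} + i \sqrt{15}\right)^{2}$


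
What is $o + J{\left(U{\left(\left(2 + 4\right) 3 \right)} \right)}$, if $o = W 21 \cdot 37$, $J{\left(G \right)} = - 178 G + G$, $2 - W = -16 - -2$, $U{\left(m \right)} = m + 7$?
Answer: $8007$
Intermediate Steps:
$U{\left(m \right)} = 7 + m$
$W = 16$ ($W = 2 - \left(-16 - -2\right) = 2 - \left(-16 + 2\right) = 2 - -14 = 2 + 14 = 16$)
$J{\left(G \right)} = - 177 G$
$o = 12432$ ($o = 16 \cdot 21 \cdot 37 = 336 \cdot 37 = 12432$)
$o + J{\left(U{\left(\left(2 + 4\right) 3 \right)} \right)} = 12432 - 177 \left(7 + \left(2 + 4\right) 3\right) = 12432 - 177 \left(7 + 6 \cdot 3\right) = 12432 - 177 \left(7 + 18\right) = 12432 - 4425 = 8007$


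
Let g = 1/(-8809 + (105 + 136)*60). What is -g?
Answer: -1/5651 ≈ -0.00017696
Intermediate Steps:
g = 1/5651 (g = 1/(-8809 + 241*60) = 1/(-8809 + 14460) = 1/5651 ≈ 0.00017696)
-g = -1*1/5651 = -1/5651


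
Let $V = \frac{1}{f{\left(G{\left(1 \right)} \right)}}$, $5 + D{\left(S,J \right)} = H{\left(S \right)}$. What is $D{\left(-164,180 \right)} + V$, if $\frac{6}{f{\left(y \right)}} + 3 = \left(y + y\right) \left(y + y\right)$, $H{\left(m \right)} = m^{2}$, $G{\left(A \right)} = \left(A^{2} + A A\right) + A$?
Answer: $\frac{53793}{2} \approx 26897.0$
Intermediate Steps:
$G{\left(A \right)} = A + 2 A^{2}$ ($G{\left(A \right)} = \left(A^{2} + A^{2}\right) + A = 2 A^{2} + A = A + 2 A^{2}$)
$f{\left(y \right)} = \frac{6}{-3 + 4 y^{2}}$ ($f{\left(y \right)} = \frac{6}{-3 + \left(y + y\right) \left(y + y\right)} = \frac{6}{-3 + 2 y 2 y} = \frac{6}{-3 + 4 y^{2}}$)
$D{\left(S,J \right)} = -5 + S^{2}$
$V = \frac{11}{2}$ ($V = \frac{1}{6 \frac{1}{-3 + 4 \left(1 \left(1 + 2 \cdot 1\right)\right)^{2}}} = \frac{1}{6 \frac{1}{-3 + 4 \left(1 \left(1 + 2\right)\right)^{2}}} = \frac{1}{6 \frac{1}{-3 + 4 \left(1 \cdot 3\right)^{2}}} = \frac{1}{6 \frac{1}{-3 + 4 \cdot 3^{2}}} = \frac{1}{6 \frac{1}{-3 + 4 \cdot 9}} = \frac{1}{6 \frac{1}{-3 + 36}} = \frac{1}{6 \cdot \frac{1}{33}} = \frac{1}{\frac{2}{11}} = \frac{11}{2} \approx 5.5$)
$D{\left(-164,180 \right)} + V = \left(-5 + \left(-164\right)^{2}\right) + \frac{11}{2} = \left(-5 + 26896\right) + \frac{11}{2} = 26891 + \frac{11}{2} = \frac{53793}{2}$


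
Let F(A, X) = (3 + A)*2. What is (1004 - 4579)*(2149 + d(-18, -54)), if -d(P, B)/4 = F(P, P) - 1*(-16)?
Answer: -7882875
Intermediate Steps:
F(A, X) = 6 + 2*A
d(P, B) = -88 - 8*P (d(P, B) = -4*((6 + 2*P) - 1*(-16)) = -4*((6 + 2*P) + 16) = -4*(22 + 2*P) = -88 - 8*P)
(1004 - 4579)*(2149 + d(-18, -54)) = (1004 - 4579)*(2149 + (-88 - 8*(-18))) = -3575*(2149 + (-88 + 144)) = -3575*(2149 + 56) = -3575*2205 = -7882875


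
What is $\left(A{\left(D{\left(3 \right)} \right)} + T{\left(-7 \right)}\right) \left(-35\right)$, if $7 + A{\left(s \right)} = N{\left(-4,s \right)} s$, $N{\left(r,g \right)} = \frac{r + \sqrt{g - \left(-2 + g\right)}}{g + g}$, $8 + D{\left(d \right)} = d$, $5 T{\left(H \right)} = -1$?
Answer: $322 - \frac{35 \sqrt{2}}{2} \approx 297.25$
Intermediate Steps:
$T{\left(H \right)} = - \frac{1}{5}$ ($T{\left(H \right)} = \frac{1}{5} \left(-1\right) = - \frac{1}{5}$)
$D{\left(d \right)} = -8 + d$
$N{\left(r,g \right)} = \frac{r + \sqrt{2}}{2 g}$
$A{\left(s \right)} = -9 + \frac{\sqrt{2}}{2}$ ($A{\left(s \right)} = -7 + \frac{-4 + \sqrt{2}}{2 s} s = -7 - \left(2 - \frac{\sqrt{2}}{2}\right) = -9 + \frac{\sqrt{2}}{2}$)
$\left(A{\left(D{\left(3 \right)} \right)} + T{\left(-7 \right)}\right) \left(-35\right) = \left(\left(-9 + \frac{\sqrt{2}}{2}\right) - \frac{1}{5}\right) \left(-35\right) = \left(- \frac{46}{5} + \frac{\sqrt{2}}{2}\right) \left(-35\right) = 322 - \frac{35 \sqrt{2}}{2}$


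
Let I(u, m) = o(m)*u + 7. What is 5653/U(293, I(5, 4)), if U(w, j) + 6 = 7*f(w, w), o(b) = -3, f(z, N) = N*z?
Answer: 5653/600937 ≈ 0.0094070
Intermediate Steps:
I(u, m) = 7 - 3*u (I(u, m) = -3*u + 7 = 7 - 3*u)
U(w, j) = -6 + 7*w² (U(w, j) = -6 + 7*(w*w) = -6 + 7*w²)
5653/U(293, I(5, 4)) = 5653/(-6 + 7*293²) = 5653/(-6 + 7*85849) = 5653/(-6 + 600943) = 5653/600937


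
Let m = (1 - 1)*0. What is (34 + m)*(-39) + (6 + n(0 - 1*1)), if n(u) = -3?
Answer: -1323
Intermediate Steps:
m = 0 (m = 0*0 = 0)
(34 + m)*(-39) + (6 + n(0 - 1*1)) = (34 + 0)*(-39) + (6 - 3) = 34*(-39) + 3 = -1326 + 3 = -1323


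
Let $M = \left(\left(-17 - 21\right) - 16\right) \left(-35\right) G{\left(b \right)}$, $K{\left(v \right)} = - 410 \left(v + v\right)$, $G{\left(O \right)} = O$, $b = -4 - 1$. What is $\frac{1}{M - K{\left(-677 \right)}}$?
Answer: $- \frac{1}{564590} \approx -1.7712 \cdot 10^{-6}$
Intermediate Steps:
$b = -5$ ($b = -4 - 1 = -5$)
$K{\left(v \right)} = - 820 v$ ($K{\left(v \right)} = - 410 \cdot 2 v = - 820 v$)
$M = -9450$ ($M = \left(\left(-17 - 21\right) - 16\right) \left(-35\right) \left(-5\right) = \left(-38 - 16\right) \left(-35\right) \left(-5\right) = \left(-54\right) \left(-35\right) \left(-5\right) = 1890 \left(-5\right) = -9450$)
$\frac{1}{M - K{\left(-677 \right)}} = \frac{1}{-9450 - \left(-820\right) \left(-677\right)} = \frac{1}{-9450 - 555140} = \frac{1}{-564590} = - \frac{1}{564590}$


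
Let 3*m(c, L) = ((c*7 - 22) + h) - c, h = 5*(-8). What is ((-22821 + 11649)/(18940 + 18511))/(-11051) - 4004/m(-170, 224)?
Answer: 2485715276058/223904211541 ≈ 11.102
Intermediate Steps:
h = -40
m(c, L) = -62/3 + 2*c (m(c, L) = (((c*7 - 22) - 40) - c)/3 = (((7*c - 22) - 40) - c)/3 = (((-22 + 7*c) - 40) - c)/3 = ((-62 + 7*c) - c)/3 = (-62 + 6*c)/3 = -62/3 + 2*c)
((-22821 + 11649)/(18940 + 18511))/(-11051) - 4004/m(-170, 224) = ((-22821 + 11649)/(18940 + 18511))/(-11051) - 4004/(-62/3 + 2*(-170)) = -11172/37451*(-1/11051) - 4004/(-62/3 - 340) = -11172*1/37451*(-1/11051) - 4004/(-1082/3) = -11172/37451*(-1/11051) - 4004*(-3/1082) = 11172/413871001 + 6006/541 = 2485715276058/223904211541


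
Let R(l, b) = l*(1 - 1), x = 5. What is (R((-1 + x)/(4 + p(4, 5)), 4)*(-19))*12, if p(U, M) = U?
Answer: 0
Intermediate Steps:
R(l, b) = 0 (R(l, b) = l*0 = 0)
(R((-1 + x)/(4 + p(4, 5)), 4)*(-19))*12 = (0*(-19))*12 = 0*12 = 0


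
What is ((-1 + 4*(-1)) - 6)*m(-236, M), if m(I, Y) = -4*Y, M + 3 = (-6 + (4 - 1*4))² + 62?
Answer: 4180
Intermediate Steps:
M = 95 (M = -3 + ((-6 + (4 - 1*4))² + 62) = -3 + ((-6 + (4 - 4))² + 62) = -3 + ((-6 + 0)² + 62) = -3 + ((-6)² + 62) = -3 + (36 + 62) = -3 + 98 = 95)
((-1 + 4*(-1)) - 6)*m(-236, M) = ((-1 + 4*(-1)) - 6)*(-4*95) = ((-1 - 4) - 6)*(-380) = (-5 - 6)*(-380) = -11*(-380) = 4180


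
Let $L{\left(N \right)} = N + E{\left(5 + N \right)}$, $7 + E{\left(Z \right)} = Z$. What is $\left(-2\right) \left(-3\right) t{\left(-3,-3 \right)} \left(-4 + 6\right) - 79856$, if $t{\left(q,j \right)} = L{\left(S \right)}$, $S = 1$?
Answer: $-79856$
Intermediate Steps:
$E{\left(Z \right)} = -7 + Z$
$L{\left(N \right)} = -2 + 2 N$ ($L{\left(N \right)} = N + \left(-7 + \left(5 + N\right)\right) = N + \left(-2 + N\right) = -2 + 2 N$)
$t{\left(q,j \right)} = 0$ ($t{\left(q,j \right)} = -2 + 2 \cdot 1 = -2 + 2 = 0$)
$\left(-2\right) \left(-3\right) t{\left(-3,-3 \right)} \left(-4 + 6\right) - 79856 = \left(-2\right) \left(-3\right) 0 \left(-4 + 6\right) - 79856 = 6 \cdot 0 \cdot 2 - 79856 = 6 \cdot 0 - 79856 = 0 - 79856 = -79856$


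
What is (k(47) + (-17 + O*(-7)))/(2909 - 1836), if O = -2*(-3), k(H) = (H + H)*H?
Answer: 4359/1073 ≈ 4.0624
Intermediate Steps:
k(H) = 2*H**2 (k(H) = (2*H)*H = 2*H**2)
O = 6
(k(47) + (-17 + O*(-7)))/(2909 - 1836) = (2*47**2 + (-17 + 6*(-7)))/(2909 - 1836) = (2*2209 + (-17 - 42))/1073 = (4418 - 59)*(1/1073) = 4359*(1/1073) = 4359/1073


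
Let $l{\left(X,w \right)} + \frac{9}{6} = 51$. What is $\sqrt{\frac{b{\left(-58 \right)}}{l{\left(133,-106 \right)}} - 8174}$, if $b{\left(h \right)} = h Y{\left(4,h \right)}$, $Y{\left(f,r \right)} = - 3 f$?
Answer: $\frac{i \sqrt{8886174}}{33} \approx 90.332 i$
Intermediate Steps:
$l{\left(X,w \right)} = \frac{99}{2}$ ($l{\left(X,w \right)} = - \frac{3}{2} + 51 = \frac{99}{2}$)
$b{\left(h \right)} = - 12 h$ ($b{\left(h \right)} = h \left(\left(-3\right) 4\right) = h \left(-12\right) = - 12 h$)
$\sqrt{\frac{b{\left(-58 \right)}}{l{\left(133,-106 \right)}} - 8174} = \sqrt{\frac{\left(-12\right) \left(-58\right)}{\frac{99}{2}} - 8174} = \sqrt{696 \cdot \frac{2}{99} - 8174} = \sqrt{\frac{464}{33} - 8174} = \sqrt{- \frac{269278}{33}} = \frac{i \sqrt{8886174}}{33}$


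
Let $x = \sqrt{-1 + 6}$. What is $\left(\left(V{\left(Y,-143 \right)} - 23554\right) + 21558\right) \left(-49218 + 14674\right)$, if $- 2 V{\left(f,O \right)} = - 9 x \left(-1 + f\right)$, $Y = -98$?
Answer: $68949824 + 15389352 \sqrt{5} \approx 1.0336 \cdot 10^{8}$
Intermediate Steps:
$x = \sqrt{5} \approx 2.2361$
$V{\left(f,O \right)} = \frac{9 \sqrt{5} \left(-1 + f\right)}{2}$ ($V{\left(f,O \right)} = - \frac{\left(-9\right) \sqrt{5} \left(-1 + f\right)}{2} = \frac{9 \sqrt{5} \left(-1 + f\right)}{2}$)
$\left(\left(V{\left(Y,-143 \right)} - 23554\right) + 21558\right) \left(-49218 + 14674\right) = \left(\left(\frac{9 \sqrt{5} \left(-1 - 98\right)}{2} - 23554\right) + 21558\right) \left(-49218 + 14674\right) = \left(\left(\frac{9}{2} \sqrt{5} \left(-99\right) - 23554\right) + 21558\right) \left(-34544\right) = \left(\left(- \frac{891 \sqrt{5}}{2} - 23554\right) + 21558\right) \left(-34544\right) = \left(\left(-23554 - \frac{891 \sqrt{5}}{2}\right) + 21558\right) \left(-34544\right) = \left(-1996 - \frac{891 \sqrt{5}}{2}\right) \left(-34544\right) = 68949824 + 15389352 \sqrt{5}$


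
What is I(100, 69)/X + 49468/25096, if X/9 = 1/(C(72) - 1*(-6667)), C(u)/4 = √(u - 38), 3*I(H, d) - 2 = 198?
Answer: 8366085509/169398 + 800*√34/27 ≈ 49560.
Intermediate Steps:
I(H, d) = 200/3 (I(H, d) = ⅔ + (⅓)*198 = ⅔ + 66 = 200/3)
C(u) = 4*√(-38 + u) (C(u) = 4*√(u - 38) = 4*√(-38 + u))
X = 9/(6667 + 4*√34) (X = 9/(4*√(-38 + 72) - 1*(-6667)) = 9/(4*√34 + 6667) = 9/(6667 + 4*√34) ≈ 0.0013452)
I(100, 69)/X + 49468/25096 = 200/(3*(6667/4938705 - 4*√34/4938705)) + 49468/25096 = 200/(3*(6667/4938705 - 4*√34/4938705)) + 49468*(1/25096) = 200/(3*(6667/4938705 - 4*√34/4938705)) + 12367/6274 = 12367/6274 + 200/(3*(6667/4938705 - 4*√34/4938705))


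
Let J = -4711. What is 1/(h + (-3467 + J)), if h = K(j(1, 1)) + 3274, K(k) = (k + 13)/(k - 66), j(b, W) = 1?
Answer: -65/318774 ≈ -0.00020391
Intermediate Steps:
K(k) = (13 + k)/(-66 + k)
h = 212796/65 (h = (13 + 1)/(-66 + 1) + 3274 = 14/(-65) + 3274 = -1/65*14 + 3274 = -14/65 + 3274 = 212796/65 ≈ 3273.8)
1/(h + (-3467 + J)) = 1/(212796/65 + (-3467 - 4711)) = 1/(212796/65 - 8178) = 1/(-318774/65) = -65/318774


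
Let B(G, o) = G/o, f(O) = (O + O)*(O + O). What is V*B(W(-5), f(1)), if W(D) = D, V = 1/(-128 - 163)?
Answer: 5/1164 ≈ 0.0042955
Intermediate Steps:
f(O) = 4*O² (f(O) = (2*O)*(2*O) = 4*O²)
V = -1/291 (V = 1/(-291) = -1/291 ≈ -0.0034364)
V*B(W(-5), f(1)) = -(-5)/(291*(4*1²)) = -(-5)/(291*(4*1)) = -(-5)/(291*4) = -1/291*(-5/4) = 5/1164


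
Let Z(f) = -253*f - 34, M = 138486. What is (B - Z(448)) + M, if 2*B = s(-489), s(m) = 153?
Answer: 503881/2 ≈ 2.5194e+5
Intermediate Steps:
B = 153/2 (B = (½)*153 = 153/2 ≈ 76.500)
Z(f) = -34 - 253*f
(B - Z(448)) + M = (153/2 - (-34 - 253*448)) + 138486 = (153/2 - (-34 - 113344)) + 138486 = (153/2 - 1*(-113378)) + 138486 = (153/2 + 113378) + 138486 = 226909/2 + 138486 = 503881/2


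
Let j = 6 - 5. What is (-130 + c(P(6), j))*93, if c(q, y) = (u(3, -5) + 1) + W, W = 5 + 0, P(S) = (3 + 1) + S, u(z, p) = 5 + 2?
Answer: -10881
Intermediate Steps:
u(z, p) = 7
P(S) = 4 + S
j = 1
W = 5
c(q, y) = 13 (c(q, y) = (7 + 1) + 5 = 8 + 5 = 13)
(-130 + c(P(6), j))*93 = (-130 + 13)*93 = -117*93 = -10881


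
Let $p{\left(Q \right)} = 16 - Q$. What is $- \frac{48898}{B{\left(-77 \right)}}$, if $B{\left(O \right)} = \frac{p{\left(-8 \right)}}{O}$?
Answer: $\frac{1882573}{12} \approx 1.5688 \cdot 10^{5}$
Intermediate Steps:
$B{\left(O \right)} = \frac{24}{O}$ ($B{\left(O \right)} = \frac{16 - -8}{O} = \frac{16 + 8}{O} = \frac{24}{O}$)
$- \frac{48898}{B{\left(-77 \right)}} = - \frac{48898}{24 \frac{1}{-77}} = - \frac{48898}{24 \left(- \frac{1}{77}\right)} = - \frac{48898}{- \frac{24}{77}} = \left(-48898\right) \left(- \frac{77}{24}\right) = \frac{1882573}{12}$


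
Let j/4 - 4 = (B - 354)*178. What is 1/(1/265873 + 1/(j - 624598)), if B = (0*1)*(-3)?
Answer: 233072247990/610757 ≈ 3.8161e+5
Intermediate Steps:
B = 0 (B = 0*(-3) = 0)
j = -252032 (j = 16 + 4*((0 - 354)*178) = 16 + 4*(-354*178) = 16 + 4*(-63012) = 16 - 252048 = -252032)
1/(1/265873 + 1/(j - 624598)) = 1/(1/265873 + 1/(-252032 - 624598)) = 1/(1/265873 + 1/(-876630)) = 1/(1/265873 - 1/876630) = 1/(610757/233072247990) = 233072247990/610757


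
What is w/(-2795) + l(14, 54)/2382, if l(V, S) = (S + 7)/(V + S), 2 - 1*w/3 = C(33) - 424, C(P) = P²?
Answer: 24795443/34824840 ≈ 0.71200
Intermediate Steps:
w = -1989 (w = 6 - 3*(33² - 424) = 6 - 3*(1089 - 424) = 6 - 3*665 = 6 - 1995 = -1989)
l(V, S) = (7 + S)/(S + V)
w/(-2795) + l(14, 54)/2382 = -1989/(-2795) + ((7 + 54)/(54 + 14))/2382 = -1989*(-1/2795) + (61/68)*(1/2382) = 153/215 + ((1/68)*61)*(1/2382) = 153/215 + (61/68)*(1/2382) = 153/215 + 61/161976 = 24795443/34824840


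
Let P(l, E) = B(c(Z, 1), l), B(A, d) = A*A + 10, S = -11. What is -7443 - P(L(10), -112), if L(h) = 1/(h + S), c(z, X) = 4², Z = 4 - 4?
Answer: -7709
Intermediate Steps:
Z = 0
c(z, X) = 16
B(A, d) = 10 + A² (B(A, d) = A² + 10 = 10 + A²)
L(h) = 1/(-11 + h) (L(h) = 1/(h - 11) = 1/(-11 + h))
P(l, E) = 266 (P(l, E) = 10 + 16² = 10 + 256 = 266)
-7443 - P(L(10), -112) = -7443 - 1*266 = -7443 - 266 = -7709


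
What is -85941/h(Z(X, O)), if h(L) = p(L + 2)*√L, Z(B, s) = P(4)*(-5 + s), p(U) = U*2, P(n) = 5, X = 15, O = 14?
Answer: -28647*√5/470 ≈ -136.29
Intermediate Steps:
p(U) = 2*U
Z(B, s) = -25 + 5*s (Z(B, s) = 5*(-5 + s) = -25 + 5*s)
h(L) = √L*(4 + 2*L) (h(L) = (2*(L + 2))*√L = (2*(2 + L))*√L = (4 + 2*L)*√L = √L*(4 + 2*L))
-85941/h(Z(X, O)) = -85941*1/(2*√(-25 + 5*14)*(2 + (-25 + 5*14))) = -85941*1/(2*√(-25 + 70)*(2 + (-25 + 70))) = -85941*√5/(30*(2 + 45)) = -85941*√5/1410 = -28647*√5/470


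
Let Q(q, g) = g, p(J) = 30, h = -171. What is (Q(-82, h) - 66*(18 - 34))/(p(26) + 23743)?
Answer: 885/23773 ≈ 0.037227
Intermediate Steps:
(Q(-82, h) - 66*(18 - 34))/(p(26) + 23743) = (-171 - 66*(18 - 34))/(30 + 23743) = (-171 - 66*(-16))/23773 = (-171 + 1056)*(1/23773) = 885*(1/23773) = 885/23773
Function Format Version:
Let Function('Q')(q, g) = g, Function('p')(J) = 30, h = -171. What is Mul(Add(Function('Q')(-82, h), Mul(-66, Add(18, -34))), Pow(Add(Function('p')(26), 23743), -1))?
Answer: Rational(885, 23773) ≈ 0.037227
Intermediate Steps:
Mul(Add(Function('Q')(-82, h), Mul(-66, Add(18, -34))), Pow(Add(Function('p')(26), 23743), -1)) = Mul(Add(-171, Mul(-66, Add(18, -34))), Pow(Add(30, 23743), -1)) = Mul(Add(-171, Mul(-66, -16)), Pow(23773, -1)) = Mul(Add(-171, 1056), Rational(1, 23773)) = Mul(885, Rational(1, 23773)) = Rational(885, 23773)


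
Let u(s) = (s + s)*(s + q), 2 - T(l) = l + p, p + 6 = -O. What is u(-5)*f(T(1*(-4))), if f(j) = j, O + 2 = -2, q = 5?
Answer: 0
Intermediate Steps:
O = -4 (O = -2 - 2 = -4)
p = -2 (p = -6 - 1*(-4) = -6 + 4 = -2)
T(l) = 4 - l (T(l) = 2 - (l - 2) = 2 - (-2 + l) = 2 + (2 - l) = 4 - l)
u(s) = 2*s*(5 + s) (u(s) = (s + s)*(s + 5) = (2*s)*(5 + s) = 2*s*(5 + s))
u(-5)*f(T(1*(-4))) = (2*(-5)*(5 - 5))*(4 - (-4)) = (2*(-5)*0)*(4 - 1*(-4)) = 0*(4 + 4) = 0*8 = 0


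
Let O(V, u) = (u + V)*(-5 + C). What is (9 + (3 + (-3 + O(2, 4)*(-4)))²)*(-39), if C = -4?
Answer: -1819935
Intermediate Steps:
O(V, u) = -9*V - 9*u (O(V, u) = (u + V)*(-5 - 4) = (V + u)*(-9) = -9*V - 9*u)
(9 + (3 + (-3 + O(2, 4)*(-4)))²)*(-39) = (9 + (3 + (-3 + (-9*2 - 9*4)*(-4)))²)*(-39) = (9 + (3 + (-3 + (-18 - 36)*(-4)))²)*(-39) = (9 + (3 + (-3 - 54*(-4)))²)*(-39) = (9 + (3 + (-3 + 216))²)*(-39) = (9 + (3 + 213)²)*(-39) = (9 + 216²)*(-39) = (9 + 46656)*(-39) = 46665*(-39) = -1819935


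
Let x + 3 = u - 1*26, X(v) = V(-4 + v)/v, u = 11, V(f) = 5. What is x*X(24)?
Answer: -15/4 ≈ -3.7500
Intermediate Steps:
X(v) = 5/v
x = -18 (x = -3 + (11 - 1*26) = -3 + (11 - 26) = -3 - 15 = -18)
x*X(24) = -90/24 = -18*5/24 = -15/4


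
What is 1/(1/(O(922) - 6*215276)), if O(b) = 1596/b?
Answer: -595452618/461 ≈ -1.2917e+6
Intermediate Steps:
1/(1/(O(922) - 6*215276)) = 1/(1/(1596/922 - 6*215276)) = 1/(1/(1596*(1/922) - 1291656)) = 1/(1/(798/461 - 1291656)) = 1/(1/(-595452618/461)) = 1/(-461/595452618) = -595452618/461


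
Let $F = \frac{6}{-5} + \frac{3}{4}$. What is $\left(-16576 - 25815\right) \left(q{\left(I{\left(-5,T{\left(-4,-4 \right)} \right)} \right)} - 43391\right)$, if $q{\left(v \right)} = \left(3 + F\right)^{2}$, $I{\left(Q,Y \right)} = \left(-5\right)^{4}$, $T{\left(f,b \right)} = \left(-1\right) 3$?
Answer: $\frac{735644893409}{400} \approx 1.8391 \cdot 10^{9}$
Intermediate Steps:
$F = - \frac{9}{20}$ ($F = 6 \left(- \frac{1}{5}\right) + 3 \cdot \frac{1}{4} = - \frac{6}{5} + \frac{3}{4} = - \frac{9}{20} \approx -0.45$)
$T{\left(f,b \right)} = -3$
$I{\left(Q,Y \right)} = 625$
$q{\left(v \right)} = \frac{2601}{400}$ ($q{\left(v \right)} = \left(3 - \frac{9}{20}\right)^{2} = \left(\frac{51}{20}\right)^{2} = \frac{2601}{400}$)
$\left(-16576 - 25815\right) \left(q{\left(I{\left(-5,T{\left(-4,-4 \right)} \right)} \right)} - 43391\right) = \left(-16576 - 25815\right) \left(\frac{2601}{400} - 43391\right) = \left(-42391\right) \left(- \frac{17353799}{400}\right) = \frac{735644893409}{400}$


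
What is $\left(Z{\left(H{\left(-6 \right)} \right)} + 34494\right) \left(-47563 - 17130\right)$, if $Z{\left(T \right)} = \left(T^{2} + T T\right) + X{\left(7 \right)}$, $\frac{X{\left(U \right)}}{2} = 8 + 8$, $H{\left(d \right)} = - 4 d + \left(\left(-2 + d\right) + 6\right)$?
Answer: $-2296213342$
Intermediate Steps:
$H{\left(d \right)} = 4 - 3 d$ ($H{\left(d \right)} = - 4 d + \left(4 + d\right) = 4 - 3 d$)
$X{\left(U \right)} = 32$ ($X{\left(U \right)} = 2 \left(8 + 8\right) = 2 \cdot 16 = 32$)
$Z{\left(T \right)} = 32 + 2 T^{2}$ ($Z{\left(T \right)} = \left(T^{2} + T T\right) + 32 = \left(T^{2} + T^{2}\right) + 32 = 2 T^{2} + 32 = 32 + 2 T^{2}$)
$\left(Z{\left(H{\left(-6 \right)} \right)} + 34494\right) \left(-47563 - 17130\right) = \left(\left(32 + 2 \left(4 - -18\right)^{2}\right) + 34494\right) \left(-47563 - 17130\right) = \left(\left(32 + 2 \left(4 + 18\right)^{2}\right) + 34494\right) \left(-64693\right) = \left(\left(32 + 2 \cdot 22^{2}\right) + 34494\right) \left(-64693\right) = \left(\left(32 + 2 \cdot 484\right) + 34494\right) \left(-64693\right) = \left(\left(32 + 968\right) + 34494\right) \left(-64693\right) = \left(1000 + 34494\right) \left(-64693\right) = 35494 \left(-64693\right) = -2296213342$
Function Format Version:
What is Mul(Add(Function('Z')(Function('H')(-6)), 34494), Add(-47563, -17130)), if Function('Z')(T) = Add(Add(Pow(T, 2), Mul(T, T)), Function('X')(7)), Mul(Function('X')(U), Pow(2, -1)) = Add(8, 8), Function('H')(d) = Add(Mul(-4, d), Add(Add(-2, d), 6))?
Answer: -2296213342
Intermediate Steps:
Function('H')(d) = Add(4, Mul(-3, d)) (Function('H')(d) = Add(Mul(-4, d), Add(4, d)) = Add(4, Mul(-3, d)))
Function('X')(U) = 32 (Function('X')(U) = Mul(2, Add(8, 8)) = Mul(2, 16) = 32)
Function('Z')(T) = Add(32, Mul(2, Pow(T, 2))) (Function('Z')(T) = Add(Add(Pow(T, 2), Mul(T, T)), 32) = Add(Add(Pow(T, 2), Pow(T, 2)), 32) = Add(Mul(2, Pow(T, 2)), 32) = Add(32, Mul(2, Pow(T, 2))))
Mul(Add(Function('Z')(Function('H')(-6)), 34494), Add(-47563, -17130)) = Mul(Add(Add(32, Mul(2, Pow(Add(4, Mul(-3, -6)), 2))), 34494), Add(-47563, -17130)) = Mul(Add(Add(32, Mul(2, Pow(Add(4, 18), 2))), 34494), -64693) = Mul(Add(Add(32, Mul(2, Pow(22, 2))), 34494), -64693) = Mul(Add(Add(32, Mul(2, 484)), 34494), -64693) = Mul(Add(Add(32, 968), 34494), -64693) = Mul(Add(1000, 34494), -64693) = Mul(35494, -64693) = -2296213342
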